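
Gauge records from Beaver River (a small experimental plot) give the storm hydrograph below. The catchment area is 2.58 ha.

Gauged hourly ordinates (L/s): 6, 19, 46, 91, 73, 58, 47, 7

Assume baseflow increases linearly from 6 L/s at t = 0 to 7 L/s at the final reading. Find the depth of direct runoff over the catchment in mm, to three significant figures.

Direct runoff: 0.00, 12.86, 39.71, 84.57, 66.43, 51.29, 40.14, 0.00 L/s; ΣQ_DR = 295.0 L/s.
V = ΣQ_DR · Δt = 295.0 × 3600 s = 1.062 × 10^6 L.
Over A = 2.58 ha, depth = V / A = 41.2 mm.

d ≈ 41.2 mm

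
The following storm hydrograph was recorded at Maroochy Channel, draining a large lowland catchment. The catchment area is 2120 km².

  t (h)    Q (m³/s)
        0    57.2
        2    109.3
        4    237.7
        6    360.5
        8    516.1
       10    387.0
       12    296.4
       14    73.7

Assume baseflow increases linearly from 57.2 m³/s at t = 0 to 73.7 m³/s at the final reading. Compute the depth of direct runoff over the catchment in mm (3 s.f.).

Direct runoff: 0.00, 49.74, 175.79, 296.23, 449.47, 318.01, 225.06, 0.00 m³/s; ΣQ_DR = 1514 m³/s.
V = ΣQ_DR · Δt = 1514 × 7200 s = 1.090 × 10^7 m³.
Over A = 2120 km², depth = V / A = 5.14 mm.

d ≈ 5.14 mm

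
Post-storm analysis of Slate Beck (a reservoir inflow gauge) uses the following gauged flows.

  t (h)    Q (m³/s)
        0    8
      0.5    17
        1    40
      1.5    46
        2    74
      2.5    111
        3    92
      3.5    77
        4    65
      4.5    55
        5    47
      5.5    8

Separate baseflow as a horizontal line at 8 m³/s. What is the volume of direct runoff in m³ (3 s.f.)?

Direct-runoff ordinates (Q − Q_b): 0.0, 9.0, 32.0, 38.0, 66.0, 103.0, 84.0, 69.0, 57.0, 47.0, 39.0, 0.0 m³/s.
ΣQ_DR = 544.0 m³/s.
With Δt = 0.5 h = 1800 s, V = ΣQ_DR · Δt = 544.0 × 1800 = 9.79 × 10^5 m³.

V ≈ 9.79 × 10^5 m³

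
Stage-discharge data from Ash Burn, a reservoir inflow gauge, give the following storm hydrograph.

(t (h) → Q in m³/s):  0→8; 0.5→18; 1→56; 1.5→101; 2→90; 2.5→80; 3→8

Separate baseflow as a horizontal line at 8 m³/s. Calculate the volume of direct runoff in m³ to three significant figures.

Direct-runoff ordinates (Q − Q_b): 0.0, 10.0, 48.0, 93.0, 82.0, 72.0, 0.0 m³/s.
ΣQ_DR = 305.0 m³/s.
With Δt = 0.5 h = 1800 s, V = ΣQ_DR · Δt = 305.0 × 1800 = 5.49 × 10^5 m³.

V ≈ 5.49 × 10^5 m³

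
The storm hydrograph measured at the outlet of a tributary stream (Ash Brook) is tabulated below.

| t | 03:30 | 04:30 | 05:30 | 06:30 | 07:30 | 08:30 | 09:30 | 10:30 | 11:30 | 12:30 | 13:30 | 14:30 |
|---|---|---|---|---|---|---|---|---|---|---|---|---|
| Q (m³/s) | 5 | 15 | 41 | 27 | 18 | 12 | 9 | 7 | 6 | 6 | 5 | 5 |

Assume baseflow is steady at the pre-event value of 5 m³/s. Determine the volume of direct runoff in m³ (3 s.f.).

V ≈ 3.46 × 10^5 m³

Direct-runoff ordinates (Q − Q_b): 0.0, 10.0, 36.0, 22.0, 13.0, 7.0, 4.0, 2.0, 1.0, 1.0, 0.0, 0.0 m³/s.
ΣQ_DR = 96.00 m³/s.
With Δt = 1 h = 3600 s, V = ΣQ_DR · Δt = 96.00 × 3600 = 3.46 × 10^5 m³.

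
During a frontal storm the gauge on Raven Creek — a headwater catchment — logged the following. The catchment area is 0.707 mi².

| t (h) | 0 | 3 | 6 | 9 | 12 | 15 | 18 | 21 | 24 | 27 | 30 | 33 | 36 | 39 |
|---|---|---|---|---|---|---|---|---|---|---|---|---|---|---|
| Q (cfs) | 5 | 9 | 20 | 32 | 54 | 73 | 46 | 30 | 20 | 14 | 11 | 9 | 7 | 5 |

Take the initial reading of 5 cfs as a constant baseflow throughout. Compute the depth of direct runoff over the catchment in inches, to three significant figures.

Direct runoff: 0.0, 4.0, 15.0, 27.0, 49.0, 68.0, 41.0, 25.0, 15.0, 9.0, 6.0, 4.0, 2.0, 0.0 cfs; ΣQ_DR = 265.0 cfs.
V = ΣQ_DR · Δt = 265.0 × 10800 s = 2.862 × 10^6 ft³.
Over A = 0.707 mi², depth = V / A = 1.74 in.

d ≈ 1.74 in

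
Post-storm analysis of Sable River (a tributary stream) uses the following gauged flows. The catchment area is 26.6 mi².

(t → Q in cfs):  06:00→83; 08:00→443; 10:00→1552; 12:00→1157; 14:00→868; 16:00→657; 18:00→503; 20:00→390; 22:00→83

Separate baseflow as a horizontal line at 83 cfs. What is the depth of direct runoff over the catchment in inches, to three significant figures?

d ≈ 0.581 in

Direct runoff: 0.0, 360.0, 1469.0, 1074.0, 785.0, 574.0, 420.0, 307.0, 0.0 cfs; ΣQ_DR = 4989 cfs.
V = ΣQ_DR · Δt = 4989 × 7200 s = 3.592 × 10^7 ft³.
Over A = 26.6 mi², depth = V / A = 0.581 in.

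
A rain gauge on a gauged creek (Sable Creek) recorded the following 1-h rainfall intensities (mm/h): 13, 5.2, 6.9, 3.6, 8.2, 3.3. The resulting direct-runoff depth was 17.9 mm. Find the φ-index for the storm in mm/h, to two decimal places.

Only the 4 blocks with intensity above φ contribute runoff: 13, 5.2, 6.9, 8.2 mm/h.
Σ(I−φ)·Δt = d  ⇒  (13+5.2+6.9+8.2 − 4φ)·1 = 17.9
φ = (33.30 − 17.9/1) / 4 = 3.85 mm/h.

φ ≈ 3.85 mm/h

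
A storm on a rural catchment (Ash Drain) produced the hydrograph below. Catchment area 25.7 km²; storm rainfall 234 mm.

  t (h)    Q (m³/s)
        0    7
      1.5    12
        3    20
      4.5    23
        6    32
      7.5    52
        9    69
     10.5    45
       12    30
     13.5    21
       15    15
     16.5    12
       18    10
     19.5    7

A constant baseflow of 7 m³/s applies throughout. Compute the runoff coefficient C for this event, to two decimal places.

C ≈ 0.23

ΣQ_DR = 257.0 m³/s; V = ΣQ_DR·Δt = 1.388 × 10^6 m³.
Runoff depth d = V / A = 54.00 mm.
C = d / P = 54.00 / 234 = 0.23.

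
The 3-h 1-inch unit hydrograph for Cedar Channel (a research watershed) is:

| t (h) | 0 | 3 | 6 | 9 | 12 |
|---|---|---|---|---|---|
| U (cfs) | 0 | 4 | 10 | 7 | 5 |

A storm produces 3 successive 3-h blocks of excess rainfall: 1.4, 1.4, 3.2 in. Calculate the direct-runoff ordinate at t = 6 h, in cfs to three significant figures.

Q ≈ 19.6 cfs

By discrete convolution, Q_j = Σ (P_i / 1 in) · U_{j−i}.
At t = 6 h (j=2): Q = (1.4/1)·10 + (1.4/1)·4 + (3.2/1)·0 = 19.6 cfs.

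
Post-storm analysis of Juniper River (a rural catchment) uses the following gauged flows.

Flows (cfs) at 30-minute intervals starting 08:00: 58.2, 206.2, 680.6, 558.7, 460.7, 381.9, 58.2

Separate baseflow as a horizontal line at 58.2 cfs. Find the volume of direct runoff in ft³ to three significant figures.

Direct-runoff ordinates (Q − Q_b): 0.0, 148.0, 622.4, 500.5, 402.5, 323.7, 0.0 cfs.
ΣQ_DR = 1997 cfs.
With Δt = 0.5 h = 1800 s, V = ΣQ_DR · Δt = 1997 × 1800 = 3.59 × 10^6 ft³.

V ≈ 3.59 × 10^6 ft³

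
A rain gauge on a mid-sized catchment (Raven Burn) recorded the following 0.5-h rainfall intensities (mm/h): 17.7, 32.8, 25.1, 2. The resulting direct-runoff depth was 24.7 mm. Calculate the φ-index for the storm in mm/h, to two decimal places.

Only the 3 blocks with intensity above φ contribute runoff: 17.7, 32.8, 25.1 mm/h.
Σ(I−φ)·Δt = d  ⇒  (17.7+32.8+25.1 − 3φ)·0.5 = 24.7
φ = (75.60 − 24.7/0.5) / 3 = 8.73 mm/h.

φ ≈ 8.73 mm/h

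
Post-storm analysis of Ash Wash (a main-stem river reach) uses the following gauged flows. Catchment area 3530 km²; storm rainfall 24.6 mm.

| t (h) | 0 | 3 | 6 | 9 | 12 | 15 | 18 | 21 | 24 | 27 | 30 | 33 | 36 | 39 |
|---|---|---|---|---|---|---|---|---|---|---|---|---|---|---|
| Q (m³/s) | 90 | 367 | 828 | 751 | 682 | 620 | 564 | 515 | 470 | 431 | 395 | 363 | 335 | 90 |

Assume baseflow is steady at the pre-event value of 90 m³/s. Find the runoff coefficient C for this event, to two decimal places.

C ≈ 0.65

ΣQ_DR = 5241 m³/s; V = ΣQ_DR·Δt = 5.660 × 10^7 m³.
Runoff depth d = V / A = 16.03 mm.
C = d / P = 16.03 / 24.6 = 0.65.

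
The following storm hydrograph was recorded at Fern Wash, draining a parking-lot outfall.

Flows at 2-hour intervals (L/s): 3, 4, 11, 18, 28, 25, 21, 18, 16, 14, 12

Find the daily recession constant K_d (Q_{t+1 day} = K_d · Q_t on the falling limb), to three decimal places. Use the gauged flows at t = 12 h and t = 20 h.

Between t = 12 h and t = 20 h the flow falls from 21 to 12 L/s over 4×2 h = 8 h.
Per-interval ratio K = (12/21)^(1/4) = 0.8694; K_d = K^(24/2) = 0.187.

K_d ≈ 0.187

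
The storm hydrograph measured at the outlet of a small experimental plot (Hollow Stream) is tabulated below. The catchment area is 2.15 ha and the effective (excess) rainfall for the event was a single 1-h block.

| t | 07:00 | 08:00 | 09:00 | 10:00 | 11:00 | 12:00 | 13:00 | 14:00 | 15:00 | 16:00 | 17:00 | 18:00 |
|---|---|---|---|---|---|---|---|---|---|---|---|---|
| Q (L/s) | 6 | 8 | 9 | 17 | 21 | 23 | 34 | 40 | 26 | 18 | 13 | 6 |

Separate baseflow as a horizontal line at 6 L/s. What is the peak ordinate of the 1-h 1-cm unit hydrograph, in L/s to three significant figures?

U_p ≈ 13.6 L/s

Direct runoff: 0.0, 2.0, 3.0, 11.0, 15.0, 17.0, 28.0, 34.0, 20.0, 12.0, 7.0, 0.0 L/s; ΣQ_DR = 149.0 L/s, peak = 34.0 L/s.
Runoff depth d = ΣQ_DR·Δt / A = 149.0 × 3600 / (2.15 ha) = 24.95 mm.
The 1-cm UH is the DRH scaled by (10 mm)/d, so U_p = 34.0 × 10/24.95 = 13.6 L/s.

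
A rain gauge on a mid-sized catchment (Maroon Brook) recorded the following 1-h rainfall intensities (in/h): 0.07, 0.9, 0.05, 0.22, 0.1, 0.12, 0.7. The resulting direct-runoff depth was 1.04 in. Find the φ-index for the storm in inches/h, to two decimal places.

φ ≈ 0.28 in/h

Only the 2 blocks with intensity above φ contribute runoff: 0.9, 0.7 in/h.
Σ(I−φ)·Δt = d  ⇒  (0.9+0.7 − 2φ)·1 = 1.04
φ = (1.600 − 1.04/1) / 2 = 0.28 in/h.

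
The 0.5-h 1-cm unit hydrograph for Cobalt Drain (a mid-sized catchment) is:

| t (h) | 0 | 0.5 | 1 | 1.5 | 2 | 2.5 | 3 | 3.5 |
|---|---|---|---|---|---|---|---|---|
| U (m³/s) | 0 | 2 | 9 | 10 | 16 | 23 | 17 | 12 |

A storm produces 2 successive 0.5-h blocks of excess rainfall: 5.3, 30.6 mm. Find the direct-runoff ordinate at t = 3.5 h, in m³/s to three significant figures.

Q ≈ 58.4 m³/s

By discrete convolution, Q_j = Σ (P_i / 10 mm) · U_{j−i}.
At t = 3.5 h (j=7): Q = (5.3/10)·12 + (30.6/10)·17 = 58.4 m³/s.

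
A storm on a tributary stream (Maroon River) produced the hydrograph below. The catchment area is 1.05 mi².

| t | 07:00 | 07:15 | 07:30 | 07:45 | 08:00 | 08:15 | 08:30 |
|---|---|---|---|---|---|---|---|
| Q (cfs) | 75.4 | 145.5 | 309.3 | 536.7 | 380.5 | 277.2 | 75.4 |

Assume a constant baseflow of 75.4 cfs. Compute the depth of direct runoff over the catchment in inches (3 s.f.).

d ≈ 0.469 in

Direct runoff: 0.0, 70.1, 233.9, 461.3, 305.1, 201.8, 0.0 cfs; ΣQ_DR = 1272 cfs.
V = ΣQ_DR · Δt = 1272 × 900 s = 1.145 × 10^6 ft³.
Over A = 1.05 mi², depth = V / A = 0.469 in.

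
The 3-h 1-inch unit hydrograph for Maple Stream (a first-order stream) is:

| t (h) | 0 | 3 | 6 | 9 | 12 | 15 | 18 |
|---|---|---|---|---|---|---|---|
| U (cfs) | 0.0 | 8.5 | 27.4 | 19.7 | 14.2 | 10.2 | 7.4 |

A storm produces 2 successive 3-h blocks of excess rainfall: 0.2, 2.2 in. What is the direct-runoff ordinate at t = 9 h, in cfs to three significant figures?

Q ≈ 64.2 cfs

By discrete convolution, Q_j = Σ (P_i / 1 in) · U_{j−i}.
At t = 9 h (j=3): Q = (0.2/1)·19.7 + (2.2/1)·27.4 = 64.2 cfs.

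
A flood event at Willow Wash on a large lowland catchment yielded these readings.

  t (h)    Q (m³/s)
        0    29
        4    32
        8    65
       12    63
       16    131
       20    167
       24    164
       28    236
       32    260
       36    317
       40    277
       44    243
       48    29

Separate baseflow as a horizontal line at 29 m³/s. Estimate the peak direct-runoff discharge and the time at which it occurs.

Subtracting baseflow gives direct-runoff ordinates: 0.0, 3.0, 36.0, 34.0, 102.0, 138.0, 135.0, 207.0, 231.0, 288.0, 248.0, 214.0, 0.0 m³/s.
The maximum is 288.0 m³/s, occurring at the reading for t = 36 h.

Q_p = 288.0 m³/s at t = 36 h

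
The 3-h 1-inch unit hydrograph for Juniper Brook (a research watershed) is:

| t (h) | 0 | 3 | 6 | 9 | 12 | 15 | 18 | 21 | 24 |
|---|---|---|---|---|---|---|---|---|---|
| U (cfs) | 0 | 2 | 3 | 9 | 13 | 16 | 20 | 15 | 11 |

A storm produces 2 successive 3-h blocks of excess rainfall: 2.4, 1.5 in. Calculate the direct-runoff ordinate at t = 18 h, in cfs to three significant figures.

By discrete convolution, Q_j = Σ (P_i / 1 in) · U_{j−i}.
At t = 18 h (j=6): Q = (2.4/1)·20 + (1.5/1)·16 = 72.0 cfs.

Q ≈ 72.0 cfs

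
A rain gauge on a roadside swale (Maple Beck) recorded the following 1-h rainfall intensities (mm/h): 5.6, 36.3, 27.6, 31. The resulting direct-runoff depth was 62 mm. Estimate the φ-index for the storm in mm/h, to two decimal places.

Only the 3 blocks with intensity above φ contribute runoff: 36.3, 27.6, 31 mm/h.
Σ(I−φ)·Δt = d  ⇒  (36.3+27.6+31 − 3φ)·1 = 62
φ = (94.90 − 62/1) / 3 = 10.97 mm/h.

φ ≈ 10.97 mm/h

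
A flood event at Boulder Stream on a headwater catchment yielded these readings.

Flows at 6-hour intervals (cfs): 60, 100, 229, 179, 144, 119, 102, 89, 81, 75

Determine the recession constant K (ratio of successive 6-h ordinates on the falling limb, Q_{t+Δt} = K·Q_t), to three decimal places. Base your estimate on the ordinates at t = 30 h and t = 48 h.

K ≈ 0.880

Using the recession-limb readings at t = 30 h and t = 48 h: Q falls from 119 to 81 cfs over 3 intervals.
K = (Q₂/Q₁)^(1/3) = (81/119)^(1/3) = 0.880.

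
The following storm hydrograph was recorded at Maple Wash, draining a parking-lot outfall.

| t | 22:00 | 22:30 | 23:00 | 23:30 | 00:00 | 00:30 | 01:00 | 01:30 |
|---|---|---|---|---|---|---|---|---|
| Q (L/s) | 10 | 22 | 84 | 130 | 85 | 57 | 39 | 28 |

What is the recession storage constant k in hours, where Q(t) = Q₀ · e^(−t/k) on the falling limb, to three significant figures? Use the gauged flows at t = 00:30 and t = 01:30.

k ≈ 1.41 h

On the falling limb, Q drops from 57 to 28 L/s between t = 00:30 and t = 01:30 (Δt = 1 h).
k = −Δt / ln(Q₂/Q₁) = −1 / ln(28/57) = 1.41 h.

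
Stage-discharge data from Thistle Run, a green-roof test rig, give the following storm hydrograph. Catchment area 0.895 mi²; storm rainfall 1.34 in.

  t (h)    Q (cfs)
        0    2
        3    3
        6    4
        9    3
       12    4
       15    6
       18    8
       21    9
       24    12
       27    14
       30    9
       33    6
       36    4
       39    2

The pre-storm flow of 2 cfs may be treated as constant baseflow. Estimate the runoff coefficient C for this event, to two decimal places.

ΣQ_DR = 58.00 cfs; V = ΣQ_DR·Δt = 6.264 × 10^5 ft³.
Runoff depth d = V / A = 0.3013 in.
C = d / P = 0.3013 / 1.34 = 0.22.

C ≈ 0.22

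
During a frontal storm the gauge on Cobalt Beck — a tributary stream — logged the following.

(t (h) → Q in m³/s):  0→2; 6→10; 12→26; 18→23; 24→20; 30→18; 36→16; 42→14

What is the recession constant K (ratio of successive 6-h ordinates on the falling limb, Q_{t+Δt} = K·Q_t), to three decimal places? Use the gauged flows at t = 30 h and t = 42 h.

Using the recession-limb readings at t = 30 h and t = 42 h: Q falls from 18 to 14 m³/s over 2 intervals.
K = (Q₂/Q₁)^(1/2) = (14/18)^(1/2) = 0.882.

K ≈ 0.882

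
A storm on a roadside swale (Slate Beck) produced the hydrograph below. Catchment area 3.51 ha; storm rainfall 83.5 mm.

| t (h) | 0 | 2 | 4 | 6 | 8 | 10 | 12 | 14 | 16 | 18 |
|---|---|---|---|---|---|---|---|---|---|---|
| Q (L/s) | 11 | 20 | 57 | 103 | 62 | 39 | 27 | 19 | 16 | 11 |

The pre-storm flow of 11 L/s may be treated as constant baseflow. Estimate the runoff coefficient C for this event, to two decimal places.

ΣQ_DR = 255.0 L/s; V = ΣQ_DR·Δt = 1.836 × 10^6 L.
Runoff depth d = V / A = 52.31 mm.
C = d / P = 52.31 / 83.5 = 0.63.

C ≈ 0.63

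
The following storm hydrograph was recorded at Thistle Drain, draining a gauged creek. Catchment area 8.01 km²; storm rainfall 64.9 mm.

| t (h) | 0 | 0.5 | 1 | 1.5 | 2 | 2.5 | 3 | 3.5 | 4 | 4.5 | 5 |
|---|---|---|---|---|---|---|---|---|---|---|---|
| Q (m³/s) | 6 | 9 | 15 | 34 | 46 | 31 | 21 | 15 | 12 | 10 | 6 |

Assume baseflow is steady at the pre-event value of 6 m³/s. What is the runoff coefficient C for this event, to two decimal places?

ΣQ_DR = 139.0 m³/s; V = ΣQ_DR·Δt = 2.502 × 10^5 m³.
Runoff depth d = V / A = 31.24 mm.
C = d / P = 31.24 / 64.9 = 0.48.

C ≈ 0.48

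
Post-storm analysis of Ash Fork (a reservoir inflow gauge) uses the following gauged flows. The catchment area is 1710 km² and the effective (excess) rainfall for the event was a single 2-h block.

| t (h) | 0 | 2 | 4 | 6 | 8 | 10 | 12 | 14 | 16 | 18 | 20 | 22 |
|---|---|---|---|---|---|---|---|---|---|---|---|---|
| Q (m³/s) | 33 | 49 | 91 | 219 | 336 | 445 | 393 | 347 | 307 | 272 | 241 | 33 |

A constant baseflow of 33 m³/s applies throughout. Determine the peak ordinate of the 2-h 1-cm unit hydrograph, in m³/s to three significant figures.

U_p ≈ 413 m³/s

Direct runoff: 0.0, 16.0, 58.0, 186.0, 303.0, 412.0, 360.0, 314.0, 274.0, 239.0, 208.0, 0.0 m³/s; ΣQ_DR = 2370 m³/s, peak = 412.0 m³/s.
Runoff depth d = ΣQ_DR·Δt / A = 2370 × 7200 / (1710 km²) = 9.979 mm.
The 1-cm UH is the DRH scaled by (10 mm)/d, so U_p = 412.0 × 10/9.979 = 413 m³/s.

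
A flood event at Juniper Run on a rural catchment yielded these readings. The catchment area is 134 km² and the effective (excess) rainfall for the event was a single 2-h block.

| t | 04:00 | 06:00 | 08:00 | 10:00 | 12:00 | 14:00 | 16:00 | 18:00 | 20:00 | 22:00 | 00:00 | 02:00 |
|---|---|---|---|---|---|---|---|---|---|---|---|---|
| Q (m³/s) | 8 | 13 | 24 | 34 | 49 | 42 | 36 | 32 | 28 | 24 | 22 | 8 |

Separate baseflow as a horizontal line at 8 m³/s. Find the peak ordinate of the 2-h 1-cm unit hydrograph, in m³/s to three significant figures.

U_p ≈ 34.1 m³/s

Direct runoff: 0.0, 5.0, 16.0, 26.0, 41.0, 34.0, 28.0, 24.0, 20.0, 16.0, 14.0, 0.0 m³/s; ΣQ_DR = 224.0 m³/s, peak = 41.0 m³/s.
Runoff depth d = ΣQ_DR·Δt / A = 224.0 × 7200 / (134 km²) = 12.04 mm.
The 1-cm UH is the DRH scaled by (10 mm)/d, so U_p = 41.0 × 10/12.04 = 34.1 m³/s.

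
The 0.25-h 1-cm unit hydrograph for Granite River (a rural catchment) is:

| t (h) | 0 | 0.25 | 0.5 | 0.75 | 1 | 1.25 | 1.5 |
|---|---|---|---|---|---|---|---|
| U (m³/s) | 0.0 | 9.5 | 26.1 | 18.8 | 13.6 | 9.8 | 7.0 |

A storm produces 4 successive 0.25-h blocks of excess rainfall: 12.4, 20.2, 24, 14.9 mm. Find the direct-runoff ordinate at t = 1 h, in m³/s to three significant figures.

Q ≈ 132 m³/s

By discrete convolution, Q_j = Σ (P_i / 10 mm) · U_{j−i}.
At t = 1 h (j=4): Q = (12.4/10)·13.6 + (20.2/10)·18.8 + (24/10)·26.1 + (14.9/10)·9.5 = 132 m³/s.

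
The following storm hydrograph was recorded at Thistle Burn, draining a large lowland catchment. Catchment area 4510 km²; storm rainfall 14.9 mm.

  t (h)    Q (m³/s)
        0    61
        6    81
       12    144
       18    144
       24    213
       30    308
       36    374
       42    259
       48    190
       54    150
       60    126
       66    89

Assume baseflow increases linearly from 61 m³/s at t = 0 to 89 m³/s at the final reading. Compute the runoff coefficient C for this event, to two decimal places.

C ≈ 0.40

ΣQ_DR = 1239 m³/s; V = ΣQ_DR·Δt = 2.676 × 10^7 m³.
Runoff depth d = V / A = 5.934 mm.
C = d / P = 5.934 / 14.9 = 0.40.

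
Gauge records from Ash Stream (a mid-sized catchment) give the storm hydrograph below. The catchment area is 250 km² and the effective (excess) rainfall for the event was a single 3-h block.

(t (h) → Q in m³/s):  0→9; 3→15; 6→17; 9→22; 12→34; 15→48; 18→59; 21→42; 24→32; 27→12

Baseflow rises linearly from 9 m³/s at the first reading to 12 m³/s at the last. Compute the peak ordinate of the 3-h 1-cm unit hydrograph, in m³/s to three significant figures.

Direct runoff: 0.00, 5.67, 7.33, 12.00, 23.67, 37.33, 48.00, 30.67, 20.33, 0.00 m³/s; ΣQ_DR = 185.0 m³/s, peak = 48.00 m³/s.
Runoff depth d = ΣQ_DR·Δt / A = 185.0 × 10800 / (250 km²) = 7.992 mm.
The 1-cm UH is the DRH scaled by (10 mm)/d, so U_p = 48.00 × 10/7.992 = 60.1 m³/s.

U_p ≈ 60.1 m³/s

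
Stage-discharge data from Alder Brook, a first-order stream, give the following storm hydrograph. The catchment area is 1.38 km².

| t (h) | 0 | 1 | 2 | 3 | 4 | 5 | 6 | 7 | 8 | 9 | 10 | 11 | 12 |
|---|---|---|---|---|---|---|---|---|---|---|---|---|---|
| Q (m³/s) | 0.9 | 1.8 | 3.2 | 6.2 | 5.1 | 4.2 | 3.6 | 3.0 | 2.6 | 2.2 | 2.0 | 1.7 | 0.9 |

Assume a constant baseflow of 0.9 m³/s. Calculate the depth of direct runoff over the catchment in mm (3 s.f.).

d ≈ 67.0 mm

Direct runoff: 0.0, 0.9, 2.3, 5.3, 4.2, 3.3, 2.7, 2.1, 1.7, 1.3, 1.1, 0.8, 0.0 m³/s; ΣQ_DR = 25.70 m³/s.
V = ΣQ_DR · Δt = 25.70 × 3600 s = 92520 m³.
Over A = 1.38 km², depth = V / A = 67.0 mm.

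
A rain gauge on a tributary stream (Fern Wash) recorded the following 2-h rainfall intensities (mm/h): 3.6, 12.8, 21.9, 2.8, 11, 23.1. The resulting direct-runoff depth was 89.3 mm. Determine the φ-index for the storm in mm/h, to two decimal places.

Only the 4 blocks with intensity above φ contribute runoff: 12.8, 21.9, 11, 23.1 mm/h.
Σ(I−φ)·Δt = d  ⇒  (12.8+21.9+11+23.1 − 4φ)·2 = 89.3
φ = (68.80 − 89.3/2) / 4 = 6.04 mm/h.

φ ≈ 6.04 mm/h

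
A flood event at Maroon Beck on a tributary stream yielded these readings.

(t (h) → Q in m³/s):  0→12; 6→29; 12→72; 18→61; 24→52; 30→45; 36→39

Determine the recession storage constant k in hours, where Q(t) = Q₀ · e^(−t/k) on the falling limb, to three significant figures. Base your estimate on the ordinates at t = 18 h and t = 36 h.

k ≈ 40.2 h

On the falling limb, Q drops from 61 to 39 m³/s between t = 18 h and t = 36 h (Δt = 18 h).
k = −Δt / ln(Q₂/Q₁) = −18 / ln(39/61) = 40.2 h.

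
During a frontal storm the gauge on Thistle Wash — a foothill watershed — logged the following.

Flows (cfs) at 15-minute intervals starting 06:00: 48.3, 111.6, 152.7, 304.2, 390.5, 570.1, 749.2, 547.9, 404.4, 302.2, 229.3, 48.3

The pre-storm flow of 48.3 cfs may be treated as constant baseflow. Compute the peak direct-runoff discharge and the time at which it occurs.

Q_p = 700.9 cfs at t = 07:30

Subtracting baseflow gives direct-runoff ordinates: 0.0, 63.3, 104.4, 255.9, 342.2, 521.8, 700.9, 499.6, 356.1, 253.9, 181.0, 0.0 cfs.
The maximum is 700.9 cfs, occurring at the reading for t = 07:30.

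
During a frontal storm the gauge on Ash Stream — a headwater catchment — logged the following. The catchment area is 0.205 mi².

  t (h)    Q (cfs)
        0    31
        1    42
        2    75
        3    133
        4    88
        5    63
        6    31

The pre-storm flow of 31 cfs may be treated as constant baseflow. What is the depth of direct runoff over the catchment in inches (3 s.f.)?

d ≈ 1.86 in

Direct runoff: 0.0, 11.0, 44.0, 102.0, 57.0, 32.0, 0.0 cfs; ΣQ_DR = 246.0 cfs.
V = ΣQ_DR · Δt = 246.0 × 3600 s = 8.856 × 10^5 ft³.
Over A = 0.205 mi², depth = V / A = 1.86 in.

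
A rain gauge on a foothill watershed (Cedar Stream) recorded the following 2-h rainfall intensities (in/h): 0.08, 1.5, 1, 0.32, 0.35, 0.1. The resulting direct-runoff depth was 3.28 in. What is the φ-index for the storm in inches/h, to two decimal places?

φ ≈ 0.43 in/h

Only the 2 blocks with intensity above φ contribute runoff: 1.5, 1 in/h.
Σ(I−φ)·Δt = d  ⇒  (1.5+1 − 2φ)·2 = 3.28
φ = (2.500 − 3.28/2) / 2 = 0.43 in/h.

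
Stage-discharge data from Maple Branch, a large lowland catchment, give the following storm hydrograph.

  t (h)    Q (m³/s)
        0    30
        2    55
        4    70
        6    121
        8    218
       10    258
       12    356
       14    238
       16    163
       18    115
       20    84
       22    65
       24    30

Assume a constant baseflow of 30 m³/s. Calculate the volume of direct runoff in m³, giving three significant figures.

Direct-runoff ordinates (Q − Q_b): 0.0, 25.0, 40.0, 91.0, 188.0, 228.0, 326.0, 208.0, 133.0, 85.0, 54.0, 35.0, 0.0 m³/s.
ΣQ_DR = 1413 m³/s.
With Δt = 2 h = 7200 s, V = ΣQ_DR · Δt = 1413 × 7200 = 1.02 × 10^7 m³.

V ≈ 1.02 × 10^7 m³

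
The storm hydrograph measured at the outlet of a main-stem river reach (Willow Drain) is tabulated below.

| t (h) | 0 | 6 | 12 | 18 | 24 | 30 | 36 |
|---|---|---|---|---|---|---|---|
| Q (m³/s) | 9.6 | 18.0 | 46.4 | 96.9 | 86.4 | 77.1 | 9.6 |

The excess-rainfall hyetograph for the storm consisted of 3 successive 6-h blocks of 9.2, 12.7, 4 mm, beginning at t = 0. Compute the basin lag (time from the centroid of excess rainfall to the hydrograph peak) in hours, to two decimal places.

Centroid of excess rainfall: t_c = Σ P_i·t̄_i / ΣP_i = 7.7954 h (block centres at 3, 9, 15 h).
Hydrograph peak occurs at t = 18 h, so basin lag t_L = 18 − 7.7954 = 10.20 h.

t_L ≈ 10.20 h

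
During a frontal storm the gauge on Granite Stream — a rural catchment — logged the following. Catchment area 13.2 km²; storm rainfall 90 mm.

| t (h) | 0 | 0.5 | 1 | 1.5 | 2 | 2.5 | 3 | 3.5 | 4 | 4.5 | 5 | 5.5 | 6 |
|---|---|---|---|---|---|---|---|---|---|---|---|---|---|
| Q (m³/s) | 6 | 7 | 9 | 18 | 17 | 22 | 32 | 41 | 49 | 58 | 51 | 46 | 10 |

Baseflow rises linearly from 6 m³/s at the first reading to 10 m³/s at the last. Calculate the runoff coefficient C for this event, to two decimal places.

C ≈ 0.40

ΣQ_DR = 262.0 m³/s; V = ΣQ_DR·Δt = 4.716 × 10^5 m³.
Runoff depth d = V / A = 35.73 mm.
C = d / P = 35.73 / 90 = 0.40.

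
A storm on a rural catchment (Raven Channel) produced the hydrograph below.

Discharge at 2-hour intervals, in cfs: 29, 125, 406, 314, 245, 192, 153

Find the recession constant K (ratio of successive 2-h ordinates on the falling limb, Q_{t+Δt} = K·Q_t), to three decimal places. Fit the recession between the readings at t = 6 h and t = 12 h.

K ≈ 0.787

Using the recession-limb readings at t = 6 h and t = 12 h: Q falls from 314 to 153 cfs over 3 intervals.
K = (Q₂/Q₁)^(1/3) = (153/314)^(1/3) = 0.787.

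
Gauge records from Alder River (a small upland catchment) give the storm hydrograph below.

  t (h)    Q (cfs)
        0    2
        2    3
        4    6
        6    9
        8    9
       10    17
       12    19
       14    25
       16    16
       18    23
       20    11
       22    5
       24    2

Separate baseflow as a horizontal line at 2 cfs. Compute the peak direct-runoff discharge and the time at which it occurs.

Q_p = 23.0 cfs at t = 14 h

Subtracting baseflow gives direct-runoff ordinates: 0.0, 1.0, 4.0, 7.0, 7.0, 15.0, 17.0, 23.0, 14.0, 21.0, 9.0, 3.0, 0.0 cfs.
The maximum is 23.0 cfs, occurring at the reading for t = 14 h.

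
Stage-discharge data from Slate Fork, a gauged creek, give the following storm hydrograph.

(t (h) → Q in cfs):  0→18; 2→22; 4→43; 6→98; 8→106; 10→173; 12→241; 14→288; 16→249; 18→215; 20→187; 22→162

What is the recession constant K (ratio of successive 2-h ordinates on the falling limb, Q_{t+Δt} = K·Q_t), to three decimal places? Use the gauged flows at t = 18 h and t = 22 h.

Using the recession-limb readings at t = 18 h and t = 22 h: Q falls from 215 to 162 cfs over 2 intervals.
K = (Q₂/Q₁)^(1/2) = (162/215)^(1/2) = 0.868.

K ≈ 0.868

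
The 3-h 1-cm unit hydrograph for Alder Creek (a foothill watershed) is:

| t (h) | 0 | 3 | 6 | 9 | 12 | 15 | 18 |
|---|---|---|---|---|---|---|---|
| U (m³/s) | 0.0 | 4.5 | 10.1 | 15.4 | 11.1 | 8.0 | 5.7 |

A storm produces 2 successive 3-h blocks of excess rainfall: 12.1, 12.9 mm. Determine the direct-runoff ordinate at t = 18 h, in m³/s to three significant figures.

Q ≈ 17.2 m³/s

By discrete convolution, Q_j = Σ (P_i / 10 mm) · U_{j−i}.
At t = 18 h (j=6): Q = (12.1/10)·5.7 + (12.9/10)·8.0 = 17.2 m³/s.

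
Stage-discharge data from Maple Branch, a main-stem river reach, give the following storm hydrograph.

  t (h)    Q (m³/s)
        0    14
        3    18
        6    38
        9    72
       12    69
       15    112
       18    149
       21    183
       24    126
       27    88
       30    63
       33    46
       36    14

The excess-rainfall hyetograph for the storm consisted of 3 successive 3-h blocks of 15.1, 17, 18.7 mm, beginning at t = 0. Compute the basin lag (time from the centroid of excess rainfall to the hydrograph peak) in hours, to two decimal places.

t_L ≈ 16.29 h

Centroid of excess rainfall: t_c = Σ P_i·t̄_i / ΣP_i = 4.7126 h (block centres at 1.5, 4.5, 7.5 h).
Hydrograph peak occurs at t = 21 h, so basin lag t_L = 21 − 4.7126 = 16.29 h.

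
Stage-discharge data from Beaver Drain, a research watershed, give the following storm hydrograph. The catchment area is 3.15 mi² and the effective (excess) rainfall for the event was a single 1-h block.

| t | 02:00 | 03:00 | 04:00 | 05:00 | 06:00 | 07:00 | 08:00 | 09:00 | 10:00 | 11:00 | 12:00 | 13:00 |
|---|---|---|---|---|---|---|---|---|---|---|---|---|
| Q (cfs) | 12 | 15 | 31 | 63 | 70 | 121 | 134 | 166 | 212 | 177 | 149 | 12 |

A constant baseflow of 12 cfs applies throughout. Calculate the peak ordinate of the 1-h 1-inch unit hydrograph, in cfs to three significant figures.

U_p ≈ 399 cfs

Direct runoff: 0.0, 3.0, 19.0, 51.0, 58.0, 109.0, 122.0, 154.0, 200.0, 165.0, 137.0, 0.0 cfs; ΣQ_DR = 1018 cfs, peak = 200.0 cfs.
Runoff depth d = ΣQ_DR·Δt / A = 1018 × 3600 / (3.15 mi²) = 0.5008 in.
The 1-inch UH is the DRH scaled by (1 in)/d, so U_p = 200.0 × 1/0.5008 = 399 cfs.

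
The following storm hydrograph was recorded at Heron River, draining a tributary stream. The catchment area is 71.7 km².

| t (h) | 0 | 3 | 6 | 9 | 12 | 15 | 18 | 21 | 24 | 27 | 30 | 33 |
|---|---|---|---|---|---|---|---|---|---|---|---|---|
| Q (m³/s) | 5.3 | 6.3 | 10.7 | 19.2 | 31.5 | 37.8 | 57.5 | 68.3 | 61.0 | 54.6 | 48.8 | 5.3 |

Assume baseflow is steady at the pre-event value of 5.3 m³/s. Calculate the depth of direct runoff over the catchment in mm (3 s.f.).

Direct runoff: 0.0, 1.0, 5.4, 13.9, 26.2, 32.5, 52.2, 63.0, 55.7, 49.3, 43.5, 0.0 m³/s; ΣQ_DR = 342.7 m³/s.
V = ΣQ_DR · Δt = 342.7 × 10800 s = 3.701 × 10^6 m³.
Over A = 71.7 km², depth = V / A = 51.6 mm.

d ≈ 51.6 mm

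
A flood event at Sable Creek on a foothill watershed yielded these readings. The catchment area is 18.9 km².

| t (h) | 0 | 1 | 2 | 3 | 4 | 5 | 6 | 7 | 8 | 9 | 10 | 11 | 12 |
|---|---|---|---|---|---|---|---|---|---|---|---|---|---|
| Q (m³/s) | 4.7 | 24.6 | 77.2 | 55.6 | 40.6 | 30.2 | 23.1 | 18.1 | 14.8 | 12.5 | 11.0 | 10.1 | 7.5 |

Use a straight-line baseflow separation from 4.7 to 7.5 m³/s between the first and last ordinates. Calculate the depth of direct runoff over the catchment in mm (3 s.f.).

d ≈ 47.8 mm

Direct runoff: 0.00, 19.67, 72.03, 50.20, 34.97, 24.33, 17.00, 11.77, 8.23, 5.70, 3.97, 2.83, 0.00 m³/s; ΣQ_DR = 250.7 m³/s.
V = ΣQ_DR · Δt = 250.7 × 3600 s = 9.025 × 10^5 m³.
Over A = 18.9 km², depth = V / A = 47.8 mm.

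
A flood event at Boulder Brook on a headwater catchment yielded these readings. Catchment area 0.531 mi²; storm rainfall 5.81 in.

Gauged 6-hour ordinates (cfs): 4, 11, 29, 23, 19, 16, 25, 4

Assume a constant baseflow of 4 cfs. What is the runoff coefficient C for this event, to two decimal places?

C ≈ 0.30

ΣQ_DR = 99.00 cfs; V = ΣQ_DR·Δt = 2.138 × 10^6 ft³.
Runoff depth d = V / A = 1.733 in.
C = d / P = 1.733 / 5.81 = 0.30.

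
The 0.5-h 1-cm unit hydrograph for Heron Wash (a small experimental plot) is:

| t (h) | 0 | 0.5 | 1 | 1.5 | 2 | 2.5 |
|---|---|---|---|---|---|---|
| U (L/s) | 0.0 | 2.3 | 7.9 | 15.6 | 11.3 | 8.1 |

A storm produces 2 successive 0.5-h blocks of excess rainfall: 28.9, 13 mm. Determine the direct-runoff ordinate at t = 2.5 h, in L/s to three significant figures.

By discrete convolution, Q_j = Σ (P_i / 10 mm) · U_{j−i}.
At t = 2.5 h (j=5): Q = (28.9/10)·8.1 + (13/10)·11.3 = 38.1 L/s.

Q ≈ 38.1 L/s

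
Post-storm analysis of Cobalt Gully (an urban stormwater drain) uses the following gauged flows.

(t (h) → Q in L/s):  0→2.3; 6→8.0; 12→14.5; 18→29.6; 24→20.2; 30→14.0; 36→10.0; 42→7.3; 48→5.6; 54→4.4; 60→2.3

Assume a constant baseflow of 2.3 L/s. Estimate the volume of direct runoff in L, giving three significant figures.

V ≈ 2.01 × 10^6 L

Direct-runoff ordinates (Q − Q_b): 0.0, 5.7, 12.2, 27.3, 17.9, 11.7, 7.7, 5.0, 3.3, 2.1, 0.0 L/s.
ΣQ_DR = 92.90 L/s.
With Δt = 6 h = 21600 s, V = ΣQ_DR · Δt = 92.90 × 21600 = 2.01 × 10^6 L.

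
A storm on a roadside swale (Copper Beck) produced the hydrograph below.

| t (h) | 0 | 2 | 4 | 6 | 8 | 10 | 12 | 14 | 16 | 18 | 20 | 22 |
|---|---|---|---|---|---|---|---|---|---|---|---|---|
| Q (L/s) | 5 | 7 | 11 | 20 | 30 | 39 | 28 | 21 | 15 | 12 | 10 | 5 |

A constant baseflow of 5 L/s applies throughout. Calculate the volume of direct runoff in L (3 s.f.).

V ≈ 1.03 × 10^6 L

Direct-runoff ordinates (Q − Q_b): 0.0, 2.0, 6.0, 15.0, 25.0, 34.0, 23.0, 16.0, 10.0, 7.0, 5.0, 0.0 L/s.
ΣQ_DR = 143.0 L/s.
With Δt = 2 h = 7200 s, V = ΣQ_DR · Δt = 143.0 × 7200 = 1.03 × 10^6 L.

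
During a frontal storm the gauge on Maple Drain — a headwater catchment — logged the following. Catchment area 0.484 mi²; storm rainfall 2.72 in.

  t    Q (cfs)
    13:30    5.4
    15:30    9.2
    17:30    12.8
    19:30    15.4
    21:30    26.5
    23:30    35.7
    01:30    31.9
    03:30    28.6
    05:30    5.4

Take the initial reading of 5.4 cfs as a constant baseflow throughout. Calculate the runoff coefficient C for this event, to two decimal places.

C ≈ 0.29

ΣQ_DR = 122.3 cfs; V = ΣQ_DR·Δt = 8.806 × 10^5 ft³.
Runoff depth d = V / A = 0.7831 in.
C = d / P = 0.7831 / 2.72 = 0.29.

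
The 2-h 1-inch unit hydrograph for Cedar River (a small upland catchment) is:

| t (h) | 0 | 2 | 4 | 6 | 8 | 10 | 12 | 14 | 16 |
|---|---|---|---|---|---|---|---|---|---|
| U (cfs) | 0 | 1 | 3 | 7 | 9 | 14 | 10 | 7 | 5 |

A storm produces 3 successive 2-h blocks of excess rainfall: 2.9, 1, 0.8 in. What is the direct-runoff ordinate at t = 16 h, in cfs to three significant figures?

Q ≈ 29.5 cfs

By discrete convolution, Q_j = Σ (P_i / 1 in) · U_{j−i}.
At t = 16 h (j=8): Q = (2.9/1)·5 + (1/1)·7 + (0.8/1)·10 = 29.5 cfs.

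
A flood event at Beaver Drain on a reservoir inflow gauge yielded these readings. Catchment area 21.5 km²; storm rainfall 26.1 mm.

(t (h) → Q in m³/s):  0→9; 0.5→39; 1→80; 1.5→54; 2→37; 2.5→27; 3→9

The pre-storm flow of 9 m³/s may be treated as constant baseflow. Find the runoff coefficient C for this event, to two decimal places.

ΣQ_DR = 192.0 m³/s; V = ΣQ_DR·Δt = 3.456 × 10^5 m³.
Runoff depth d = V / A = 16.07 mm.
C = d / P = 16.07 / 26.1 = 0.62.

C ≈ 0.62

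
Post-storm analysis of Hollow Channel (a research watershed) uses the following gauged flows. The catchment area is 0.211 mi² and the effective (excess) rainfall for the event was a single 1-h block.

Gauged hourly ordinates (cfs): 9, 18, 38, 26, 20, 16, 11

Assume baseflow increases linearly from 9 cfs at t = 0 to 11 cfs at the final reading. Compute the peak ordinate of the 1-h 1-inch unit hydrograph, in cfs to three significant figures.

Direct runoff: 0.00, 8.67, 28.33, 16.00, 9.67, 5.33, 0.00 cfs; ΣQ_DR = 68.00 cfs, peak = 28.33 cfs.
Runoff depth d = ΣQ_DR·Δt / A = 68.00 × 3600 / (0.211 mi²) = 0.4994 in.
The 1-inch UH is the DRH scaled by (1 in)/d, so U_p = 28.33 × 1/0.4994 = 56.7 cfs.

U_p ≈ 56.7 cfs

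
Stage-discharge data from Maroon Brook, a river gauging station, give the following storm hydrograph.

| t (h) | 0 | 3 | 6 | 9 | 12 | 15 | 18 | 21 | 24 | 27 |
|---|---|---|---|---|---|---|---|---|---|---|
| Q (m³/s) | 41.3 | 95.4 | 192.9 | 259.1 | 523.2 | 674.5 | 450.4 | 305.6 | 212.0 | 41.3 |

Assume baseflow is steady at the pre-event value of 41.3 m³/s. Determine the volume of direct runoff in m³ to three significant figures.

V ≈ 2.57 × 10^7 m³

Direct-runoff ordinates (Q − Q_b): 0.0, 54.1, 151.6, 217.8, 481.9, 633.2, 409.1, 264.3, 170.7, 0.0 m³/s.
ΣQ_DR = 2383 m³/s.
With Δt = 3 h = 10800 s, V = ΣQ_DR · Δt = 2383 × 10800 = 2.57 × 10^7 m³.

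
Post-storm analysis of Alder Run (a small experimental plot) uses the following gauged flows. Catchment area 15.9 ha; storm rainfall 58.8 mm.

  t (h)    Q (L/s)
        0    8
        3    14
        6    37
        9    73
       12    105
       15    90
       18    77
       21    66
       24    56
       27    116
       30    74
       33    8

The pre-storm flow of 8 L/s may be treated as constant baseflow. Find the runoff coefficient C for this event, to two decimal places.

C ≈ 0.73

ΣQ_DR = 628.0 L/s; V = ΣQ_DR·Δt = 6.782 × 10^6 L.
Runoff depth d = V / A = 42.66 mm.
C = d / P = 42.66 / 58.8 = 0.73.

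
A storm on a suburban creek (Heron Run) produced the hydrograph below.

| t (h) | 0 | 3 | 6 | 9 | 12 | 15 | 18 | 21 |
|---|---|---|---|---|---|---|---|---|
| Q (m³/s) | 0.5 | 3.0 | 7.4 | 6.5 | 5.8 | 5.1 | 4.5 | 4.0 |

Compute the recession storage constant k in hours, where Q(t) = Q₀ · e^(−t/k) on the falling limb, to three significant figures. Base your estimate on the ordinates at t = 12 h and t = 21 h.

On the falling limb, Q drops from 5.8 to 4.0 m³/s between t = 12 h and t = 21 h (Δt = 9 h).
k = −Δt / ln(Q₂/Q₁) = −9 / ln(4.0/5.8) = 24.2 h.

k ≈ 24.2 h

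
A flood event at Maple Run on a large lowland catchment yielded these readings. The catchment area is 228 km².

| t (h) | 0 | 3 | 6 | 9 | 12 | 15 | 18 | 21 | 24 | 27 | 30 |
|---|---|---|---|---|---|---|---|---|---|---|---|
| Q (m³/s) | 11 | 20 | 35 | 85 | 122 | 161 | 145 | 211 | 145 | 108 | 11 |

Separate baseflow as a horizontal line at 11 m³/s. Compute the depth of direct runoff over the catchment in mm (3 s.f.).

d ≈ 44.2 mm

Direct runoff: 0.0, 9.0, 24.0, 74.0, 111.0, 150.0, 134.0, 200.0, 134.0, 97.0, 0.0 m³/s; ΣQ_DR = 933.0 m³/s.
V = ΣQ_DR · Δt = 933.0 × 10800 s = 1.008 × 10^7 m³.
Over A = 228 km², depth = V / A = 44.2 mm.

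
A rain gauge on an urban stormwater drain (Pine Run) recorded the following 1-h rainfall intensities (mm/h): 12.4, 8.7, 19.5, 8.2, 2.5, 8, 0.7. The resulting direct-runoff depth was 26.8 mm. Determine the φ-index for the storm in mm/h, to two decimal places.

Only the 5 blocks with intensity above φ contribute runoff: 12.4, 8.7, 19.5, 8.2, 8 mm/h.
Σ(I−φ)·Δt = d  ⇒  (12.4+8.7+19.5+8.2+8 − 5φ)·1 = 26.8
φ = (56.80 − 26.8/1) / 5 = 6.00 mm/h.

φ ≈ 6.00 mm/h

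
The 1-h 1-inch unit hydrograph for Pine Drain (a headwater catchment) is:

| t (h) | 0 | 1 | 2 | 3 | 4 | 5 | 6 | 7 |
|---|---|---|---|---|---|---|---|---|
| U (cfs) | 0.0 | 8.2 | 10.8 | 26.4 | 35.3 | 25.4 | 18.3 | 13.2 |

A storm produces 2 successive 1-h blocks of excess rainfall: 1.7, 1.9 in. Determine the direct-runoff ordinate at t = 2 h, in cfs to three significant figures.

Q ≈ 33.9 cfs

By discrete convolution, Q_j = Σ (P_i / 1 in) · U_{j−i}.
At t = 2 h (j=2): Q = (1.7/1)·10.8 + (1.9/1)·8.2 = 33.9 cfs.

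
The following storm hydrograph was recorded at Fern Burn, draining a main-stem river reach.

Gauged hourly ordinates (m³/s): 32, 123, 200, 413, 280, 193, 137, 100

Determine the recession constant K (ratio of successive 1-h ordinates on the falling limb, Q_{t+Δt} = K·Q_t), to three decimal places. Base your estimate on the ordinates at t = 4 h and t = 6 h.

K ≈ 0.699

Using the recession-limb readings at t = 4 h and t = 6 h: Q falls from 280 to 137 m³/s over 2 intervals.
K = (Q₂/Q₁)^(1/2) = (137/280)^(1/2) = 0.699.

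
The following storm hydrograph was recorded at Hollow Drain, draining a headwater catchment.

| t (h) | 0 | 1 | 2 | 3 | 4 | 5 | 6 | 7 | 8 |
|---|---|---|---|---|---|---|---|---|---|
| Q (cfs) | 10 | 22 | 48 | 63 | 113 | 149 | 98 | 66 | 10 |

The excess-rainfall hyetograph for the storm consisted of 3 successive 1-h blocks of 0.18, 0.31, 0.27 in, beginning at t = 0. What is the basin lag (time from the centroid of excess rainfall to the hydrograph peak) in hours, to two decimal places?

t_L ≈ 3.38 h

Centroid of excess rainfall: t_c = Σ P_i·t̄_i / ΣP_i = 1.6184 h (block centres at 0.5, 1.5, 2.5 h).
Hydrograph peak occurs at t = 5 h, so basin lag t_L = 5 − 1.6184 = 3.38 h.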